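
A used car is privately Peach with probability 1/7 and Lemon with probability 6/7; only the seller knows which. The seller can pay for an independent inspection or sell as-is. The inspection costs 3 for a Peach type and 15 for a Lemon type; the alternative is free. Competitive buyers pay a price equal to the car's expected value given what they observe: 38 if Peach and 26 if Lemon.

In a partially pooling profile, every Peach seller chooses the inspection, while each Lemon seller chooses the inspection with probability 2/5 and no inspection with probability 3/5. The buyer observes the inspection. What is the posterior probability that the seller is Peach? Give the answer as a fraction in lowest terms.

5/17

P(the inspection) = (1/7)·1 + (6/7)·(2/5) = 17/35.
By Bayes' rule, P(Peach | the inspection) = (1/7) / (17/35) = 5/17.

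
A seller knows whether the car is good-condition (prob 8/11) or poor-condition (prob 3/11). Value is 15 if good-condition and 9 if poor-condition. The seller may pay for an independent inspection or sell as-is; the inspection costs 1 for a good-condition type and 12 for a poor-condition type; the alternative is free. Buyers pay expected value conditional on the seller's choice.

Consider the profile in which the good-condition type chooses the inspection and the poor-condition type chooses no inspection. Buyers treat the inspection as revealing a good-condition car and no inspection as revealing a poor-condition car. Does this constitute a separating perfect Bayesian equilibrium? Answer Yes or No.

Yes

Under these beliefs, the inspection earns price 15 and no inspection earns price 9.
good-condition: the inspection nets 15 − 1 = 14; no inspection nets 9. good-condition prefers the inspection.
poor-condition: the inspection nets 15 − 12 = 3; no inspection nets 9. poor-condition prefers no inspection.
Neither type deviates, so the separating profile is an equilibrium.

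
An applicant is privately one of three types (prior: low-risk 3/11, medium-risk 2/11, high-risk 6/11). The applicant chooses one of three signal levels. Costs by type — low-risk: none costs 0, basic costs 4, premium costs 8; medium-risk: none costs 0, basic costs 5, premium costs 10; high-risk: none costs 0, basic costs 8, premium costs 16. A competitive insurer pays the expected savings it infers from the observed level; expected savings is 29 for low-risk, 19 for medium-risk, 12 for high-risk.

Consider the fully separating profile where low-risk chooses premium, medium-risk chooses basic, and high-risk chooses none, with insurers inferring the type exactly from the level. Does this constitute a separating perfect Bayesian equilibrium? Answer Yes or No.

Separating rebates: premium → 29, basic → 19, none → 12.
low-risk (assigned premium): none: 12 − 0 = 12; basic: 19 − 4 = 15; premium: 29 − 8 = 21. low-risk stays.
medium-risk (assigned basic): none: 12 − 0 = 12; basic: 19 − 5 = 14; premium: 29 − 10 = 19. medium-risk prefers premium.
high-risk (assigned none): none: 12 − 0 = 12; basic: 19 − 8 = 11; premium: 29 − 16 = 13. high-risk prefers premium.
At least one type deviates; the separating profile fails.

No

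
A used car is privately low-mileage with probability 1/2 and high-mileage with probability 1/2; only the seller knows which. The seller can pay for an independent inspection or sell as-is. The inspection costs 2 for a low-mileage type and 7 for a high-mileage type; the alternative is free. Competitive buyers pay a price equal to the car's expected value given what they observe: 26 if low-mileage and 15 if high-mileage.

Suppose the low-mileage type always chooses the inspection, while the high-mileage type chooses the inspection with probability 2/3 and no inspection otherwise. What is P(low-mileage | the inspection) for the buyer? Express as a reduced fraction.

P(the inspection) = (1/2)·1 + (1/2)·(2/3) = 5/6.
By Bayes' rule, P(low-mileage | the inspection) = (1/2) / (5/6) = 3/5.

3/5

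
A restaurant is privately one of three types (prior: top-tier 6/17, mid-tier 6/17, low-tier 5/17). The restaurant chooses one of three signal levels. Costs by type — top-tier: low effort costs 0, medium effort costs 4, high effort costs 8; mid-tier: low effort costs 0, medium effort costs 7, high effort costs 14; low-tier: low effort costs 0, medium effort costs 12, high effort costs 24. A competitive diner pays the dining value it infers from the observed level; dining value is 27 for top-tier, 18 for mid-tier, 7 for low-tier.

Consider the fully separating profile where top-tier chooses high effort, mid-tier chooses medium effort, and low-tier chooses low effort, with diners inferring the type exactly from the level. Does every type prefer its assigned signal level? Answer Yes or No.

Separating price premiums: high effort → 27, medium effort → 18, low effort → 7.
top-tier (assigned high effort): low effort: 7 − 0 = 7; medium effort: 18 − 4 = 14; high effort: 27 − 8 = 19. top-tier stays.
mid-tier (assigned medium effort): low effort: 7 − 0 = 7; medium effort: 18 − 7 = 11; high effort: 27 − 14 = 13. mid-tier prefers high effort.
low-tier (assigned low effort): low effort: 7 − 0 = 7; medium effort: 18 − 12 = 6; high effort: 27 − 24 = 3. low-tier stays.
At least one type deviates; the separating profile fails.

No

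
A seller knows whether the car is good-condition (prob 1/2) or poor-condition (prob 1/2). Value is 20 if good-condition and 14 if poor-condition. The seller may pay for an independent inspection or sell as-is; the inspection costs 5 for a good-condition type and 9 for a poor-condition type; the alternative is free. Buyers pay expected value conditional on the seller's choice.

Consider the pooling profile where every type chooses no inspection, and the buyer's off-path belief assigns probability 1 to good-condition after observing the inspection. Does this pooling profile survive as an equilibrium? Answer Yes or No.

On path, the buyer holds the prior and pays 1/2·20 + 1/2·14 = 17. Off path (the inspection), believing good-condition, it pays 20.
good-condition: no inspection nets 17; the inspection nets 20 − 5 = 15. good-condition stays.
poor-condition: no inspection nets 17; the inspection nets 20 − 9 = 11. poor-condition stays.
No type deviates, so pooling is sustained.

Yes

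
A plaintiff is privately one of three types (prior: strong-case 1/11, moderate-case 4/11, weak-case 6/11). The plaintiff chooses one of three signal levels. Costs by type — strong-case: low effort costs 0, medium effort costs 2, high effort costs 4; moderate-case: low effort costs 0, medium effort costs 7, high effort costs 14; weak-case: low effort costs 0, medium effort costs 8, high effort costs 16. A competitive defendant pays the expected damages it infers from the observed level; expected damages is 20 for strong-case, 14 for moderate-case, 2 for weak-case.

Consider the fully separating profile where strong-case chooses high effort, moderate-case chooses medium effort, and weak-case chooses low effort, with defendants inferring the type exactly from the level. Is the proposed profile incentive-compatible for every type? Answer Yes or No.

No

Separating settlements: high effort → 20, medium effort → 14, low effort → 2.
strong-case (assigned high effort): low effort: 2 − 0 = 2; medium effort: 14 − 2 = 12; high effort: 20 − 4 = 16. strong-case stays.
moderate-case (assigned medium effort): low effort: 2 − 0 = 2; medium effort: 14 − 7 = 7; high effort: 20 − 14 = 6. moderate-case stays.
weak-case (assigned low effort): low effort: 2 − 0 = 2; medium effort: 14 − 8 = 6; high effort: 20 − 16 = 4. weak-case prefers medium effort.
At least one type deviates; the separating profile fails.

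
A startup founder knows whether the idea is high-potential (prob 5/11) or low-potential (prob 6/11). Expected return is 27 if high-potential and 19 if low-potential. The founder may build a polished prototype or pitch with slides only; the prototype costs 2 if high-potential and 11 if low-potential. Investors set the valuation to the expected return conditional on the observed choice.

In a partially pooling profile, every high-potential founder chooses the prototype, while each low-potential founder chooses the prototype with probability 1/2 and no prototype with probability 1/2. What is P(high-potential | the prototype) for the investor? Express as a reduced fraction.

5/8

P(the prototype) = (5/11)·1 + (6/11)·(1/2) = 8/11.
By Bayes' rule, P(high-potential | the prototype) = (5/11) / (8/11) = 5/8.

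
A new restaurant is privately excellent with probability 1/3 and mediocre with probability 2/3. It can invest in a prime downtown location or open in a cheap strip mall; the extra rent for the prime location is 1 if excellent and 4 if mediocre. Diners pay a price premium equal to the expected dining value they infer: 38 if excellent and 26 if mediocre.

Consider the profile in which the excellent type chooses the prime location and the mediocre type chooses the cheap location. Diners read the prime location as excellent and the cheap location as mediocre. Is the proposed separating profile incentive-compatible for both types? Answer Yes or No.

Under these beliefs, the prime location earns price premium 38 and the cheap location earns price premium 26.
excellent: the prime location nets 38 − 1 = 37; the cheap location nets 26. excellent prefers the prime location.
mediocre: the prime location nets 38 − 4 = 34; the cheap location nets 26. mediocre would deviate to the prime location.
mediocre has a profitable deviation, so the profile is not an equilibrium.

No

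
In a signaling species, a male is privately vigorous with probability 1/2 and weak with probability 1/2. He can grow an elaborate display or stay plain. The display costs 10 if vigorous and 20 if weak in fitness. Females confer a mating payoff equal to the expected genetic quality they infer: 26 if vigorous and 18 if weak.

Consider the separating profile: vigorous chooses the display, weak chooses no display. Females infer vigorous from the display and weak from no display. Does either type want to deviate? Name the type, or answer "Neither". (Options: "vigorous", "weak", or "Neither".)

The display pays 26; no display pays 18.
vigorous: assigned the display, nets 26 − 10 = 16; deviating to no display nets 18.
weak: assigned no display, nets 18; deviating to the display nets 26 − 20 = 6.
The vigorous type gains 2 by deviating.

vigorous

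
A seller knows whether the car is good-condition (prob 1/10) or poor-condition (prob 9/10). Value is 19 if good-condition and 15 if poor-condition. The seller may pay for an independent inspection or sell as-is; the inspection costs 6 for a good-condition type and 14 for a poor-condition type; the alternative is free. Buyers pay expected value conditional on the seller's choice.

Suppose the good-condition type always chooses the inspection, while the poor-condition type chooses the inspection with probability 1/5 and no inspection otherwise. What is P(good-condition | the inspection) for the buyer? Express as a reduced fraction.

5/14

P(the inspection) = (1/10)·1 + (9/10)·(1/5) = 7/25.
By Bayes' rule, P(good-condition | the inspection) = (1/10) / (7/25) = 5/14.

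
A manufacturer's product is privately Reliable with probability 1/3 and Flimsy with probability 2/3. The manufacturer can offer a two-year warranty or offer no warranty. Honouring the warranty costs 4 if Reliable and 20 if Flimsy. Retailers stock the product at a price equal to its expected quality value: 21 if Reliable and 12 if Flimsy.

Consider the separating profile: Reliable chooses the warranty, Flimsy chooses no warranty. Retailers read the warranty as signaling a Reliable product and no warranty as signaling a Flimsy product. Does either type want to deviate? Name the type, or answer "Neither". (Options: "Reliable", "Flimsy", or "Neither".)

Neither

The warranty pays 21; no warranty pays 12.
Reliable: assigned the warranty, nets 21 − 4 = 17; deviating to no warranty nets 12.
Flimsy: assigned no warranty, nets 12; deviating to the warranty nets 21 − 20 = 1.
Both types strictly prefer their assigned action; no profitable deviation.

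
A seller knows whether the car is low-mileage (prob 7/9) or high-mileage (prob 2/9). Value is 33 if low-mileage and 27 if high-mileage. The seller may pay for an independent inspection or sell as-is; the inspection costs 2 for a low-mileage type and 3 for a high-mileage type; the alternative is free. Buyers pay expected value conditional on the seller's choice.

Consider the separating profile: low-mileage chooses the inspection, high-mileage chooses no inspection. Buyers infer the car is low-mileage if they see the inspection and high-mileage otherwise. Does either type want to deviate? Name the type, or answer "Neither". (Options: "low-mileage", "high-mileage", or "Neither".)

The inspection pays 33; no inspection pays 27.
low-mileage: assigned the inspection, nets 33 − 2 = 31; deviating to no inspection nets 27.
high-mileage: assigned no inspection, nets 27; deviating to the inspection nets 33 − 3 = 30.
The high-mileage type gains 3 by deviating.

high-mileage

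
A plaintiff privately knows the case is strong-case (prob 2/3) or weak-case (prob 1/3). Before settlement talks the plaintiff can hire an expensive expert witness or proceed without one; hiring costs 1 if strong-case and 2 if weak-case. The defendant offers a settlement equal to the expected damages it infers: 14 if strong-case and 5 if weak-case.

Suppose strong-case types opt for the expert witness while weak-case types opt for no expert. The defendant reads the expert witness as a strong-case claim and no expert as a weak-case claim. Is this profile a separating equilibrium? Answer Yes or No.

No

Under these beliefs, the expert witness earns settlement 14 and no expert earns settlement 5.
strong-case: the expert witness nets 14 − 1 = 13; no expert nets 5. strong-case prefers the expert witness.
weak-case: the expert witness nets 14 − 2 = 12; no expert nets 5. weak-case would deviate to the expert witness.
weak-case has a profitable deviation, so the profile is not an equilibrium.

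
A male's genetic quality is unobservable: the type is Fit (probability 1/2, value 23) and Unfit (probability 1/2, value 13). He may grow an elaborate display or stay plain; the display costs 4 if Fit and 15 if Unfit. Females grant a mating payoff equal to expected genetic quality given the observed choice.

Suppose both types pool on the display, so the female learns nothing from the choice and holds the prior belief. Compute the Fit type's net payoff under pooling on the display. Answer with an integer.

Pooled mating payoff = 1/2·23 + 1/2·13 = 18.
Fit pays cost 4 for the display, so net payoff = 18 − 4 = 14.

14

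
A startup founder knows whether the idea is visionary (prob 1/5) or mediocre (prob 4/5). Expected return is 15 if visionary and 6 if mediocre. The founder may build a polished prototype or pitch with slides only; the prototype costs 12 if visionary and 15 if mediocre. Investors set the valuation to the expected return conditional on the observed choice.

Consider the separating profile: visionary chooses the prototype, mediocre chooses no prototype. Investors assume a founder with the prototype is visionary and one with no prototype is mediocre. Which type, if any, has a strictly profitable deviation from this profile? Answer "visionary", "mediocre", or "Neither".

The prototype pays 15; no prototype pays 6.
visionary: assigned the prototype, nets 15 − 12 = 3; deviating to no prototype nets 6.
mediocre: assigned no prototype, nets 6; deviating to the prototype nets 15 − 15 = 0.
The visionary type gains 3 by deviating.

visionary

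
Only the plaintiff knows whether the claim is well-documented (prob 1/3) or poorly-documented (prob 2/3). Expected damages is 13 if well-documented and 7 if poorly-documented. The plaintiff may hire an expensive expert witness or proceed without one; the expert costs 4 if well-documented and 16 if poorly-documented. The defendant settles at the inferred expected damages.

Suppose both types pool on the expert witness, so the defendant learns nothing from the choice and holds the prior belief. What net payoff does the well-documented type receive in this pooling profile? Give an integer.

Pooled settlement = 1/3·13 + 2/3·7 = 9.
well-documented pays cost 4 for the expert witness, so net payoff = 9 − 4 = 5.

5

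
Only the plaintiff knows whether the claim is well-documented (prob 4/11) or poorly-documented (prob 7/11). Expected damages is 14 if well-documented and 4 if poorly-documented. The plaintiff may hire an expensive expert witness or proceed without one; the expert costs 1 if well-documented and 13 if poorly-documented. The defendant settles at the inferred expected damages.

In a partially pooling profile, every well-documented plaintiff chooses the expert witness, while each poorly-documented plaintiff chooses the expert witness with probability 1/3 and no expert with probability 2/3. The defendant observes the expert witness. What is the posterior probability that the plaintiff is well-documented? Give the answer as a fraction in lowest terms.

P(the expert witness) = (4/11)·1 + (7/11)·(1/3) = 19/33.
By Bayes' rule, P(well-documented | the expert witness) = (4/11) / (19/33) = 12/19.

12/19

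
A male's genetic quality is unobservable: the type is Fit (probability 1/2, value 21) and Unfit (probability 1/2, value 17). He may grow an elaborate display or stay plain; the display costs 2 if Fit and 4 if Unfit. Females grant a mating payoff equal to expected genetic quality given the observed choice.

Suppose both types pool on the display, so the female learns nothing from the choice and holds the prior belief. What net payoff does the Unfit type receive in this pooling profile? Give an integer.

15

Pooled mating payoff = 1/2·21 + 1/2·17 = 19.
Unfit pays cost 4 for the display, so net payoff = 19 − 4 = 15.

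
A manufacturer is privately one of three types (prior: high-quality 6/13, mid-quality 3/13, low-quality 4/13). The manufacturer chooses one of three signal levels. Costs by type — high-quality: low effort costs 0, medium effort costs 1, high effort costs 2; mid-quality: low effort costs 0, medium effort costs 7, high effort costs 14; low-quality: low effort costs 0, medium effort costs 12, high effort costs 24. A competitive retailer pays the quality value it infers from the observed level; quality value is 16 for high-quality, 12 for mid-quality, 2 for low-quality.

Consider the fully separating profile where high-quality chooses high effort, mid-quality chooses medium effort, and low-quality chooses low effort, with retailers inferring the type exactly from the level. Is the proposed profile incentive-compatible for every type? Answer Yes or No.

Separating prices: high effort → 16, medium effort → 12, low effort → 2.
high-quality (assigned high effort): low effort: 2 − 0 = 2; medium effort: 12 − 1 = 11; high effort: 16 − 2 = 14. high-quality stays.
mid-quality (assigned medium effort): low effort: 2 − 0 = 2; medium effort: 12 − 7 = 5; high effort: 16 − 14 = 2. mid-quality stays.
low-quality (assigned low effort): low effort: 2 − 0 = 2; medium effort: 12 − 12 = 0; high effort: 16 − 24 = -8. low-quality stays.
Every type prefers its assigned level; separation holds.

Yes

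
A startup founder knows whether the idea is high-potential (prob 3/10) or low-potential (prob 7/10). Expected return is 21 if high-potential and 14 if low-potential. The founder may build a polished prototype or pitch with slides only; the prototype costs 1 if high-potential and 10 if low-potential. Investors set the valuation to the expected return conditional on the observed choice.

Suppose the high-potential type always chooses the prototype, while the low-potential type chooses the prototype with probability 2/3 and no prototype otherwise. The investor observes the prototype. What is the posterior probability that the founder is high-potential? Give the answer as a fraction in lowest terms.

P(the prototype) = (3/10)·1 + (7/10)·(2/3) = 23/30.
By Bayes' rule, P(high-potential | the prototype) = (3/10) / (23/30) = 9/23.

9/23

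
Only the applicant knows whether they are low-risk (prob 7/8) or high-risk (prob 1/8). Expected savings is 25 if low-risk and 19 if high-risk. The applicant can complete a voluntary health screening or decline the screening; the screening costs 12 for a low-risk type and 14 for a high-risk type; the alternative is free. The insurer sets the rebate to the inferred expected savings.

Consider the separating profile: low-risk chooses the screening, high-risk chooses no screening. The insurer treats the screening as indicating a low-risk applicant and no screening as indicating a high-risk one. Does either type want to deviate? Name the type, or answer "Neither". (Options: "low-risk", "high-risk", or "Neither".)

The screening pays 25; no screening pays 19.
low-risk: assigned the screening, nets 25 − 12 = 13; deviating to no screening nets 19.
high-risk: assigned no screening, nets 19; deviating to the screening nets 25 − 14 = 11.
The low-risk type gains 6 by deviating.

low-risk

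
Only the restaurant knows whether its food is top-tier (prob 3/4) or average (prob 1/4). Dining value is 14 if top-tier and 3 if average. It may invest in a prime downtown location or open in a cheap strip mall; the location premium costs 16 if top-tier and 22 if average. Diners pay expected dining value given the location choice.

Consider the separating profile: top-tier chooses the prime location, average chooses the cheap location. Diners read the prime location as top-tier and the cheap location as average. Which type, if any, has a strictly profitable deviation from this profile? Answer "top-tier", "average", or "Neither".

top-tier

The prime location pays 14; the cheap location pays 3.
top-tier: assigned the prime location, nets 14 − 16 = -2; deviating to the cheap location nets 3.
average: assigned the cheap location, nets 3; deviating to the prime location nets 14 − 22 = -8.
The top-tier type gains 5 by deviating.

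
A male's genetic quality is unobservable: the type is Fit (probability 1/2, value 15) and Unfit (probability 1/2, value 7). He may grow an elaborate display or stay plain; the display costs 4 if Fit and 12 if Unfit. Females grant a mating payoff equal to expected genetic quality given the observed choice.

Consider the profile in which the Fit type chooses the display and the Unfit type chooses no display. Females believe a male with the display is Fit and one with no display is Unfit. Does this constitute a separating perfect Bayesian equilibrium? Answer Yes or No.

Yes

Under these beliefs, the display earns mating payoff 15 and no display earns mating payoff 7.
Fit: the display nets 15 − 4 = 11; no display nets 7. Fit prefers the display.
Unfit: the display nets 15 − 12 = 3; no display nets 7. Unfit prefers no display.
Neither type deviates, so the separating profile is an equilibrium.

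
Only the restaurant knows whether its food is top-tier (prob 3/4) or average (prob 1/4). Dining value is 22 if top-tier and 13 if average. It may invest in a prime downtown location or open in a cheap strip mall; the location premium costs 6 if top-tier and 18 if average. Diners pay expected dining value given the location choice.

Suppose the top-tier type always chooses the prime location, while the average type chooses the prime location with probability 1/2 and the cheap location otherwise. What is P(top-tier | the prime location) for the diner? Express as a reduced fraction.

6/7

P(the prime location) = (3/4)·1 + (1/4)·(1/2) = 7/8.
By Bayes' rule, P(top-tier | the prime location) = (3/4) / (7/8) = 6/7.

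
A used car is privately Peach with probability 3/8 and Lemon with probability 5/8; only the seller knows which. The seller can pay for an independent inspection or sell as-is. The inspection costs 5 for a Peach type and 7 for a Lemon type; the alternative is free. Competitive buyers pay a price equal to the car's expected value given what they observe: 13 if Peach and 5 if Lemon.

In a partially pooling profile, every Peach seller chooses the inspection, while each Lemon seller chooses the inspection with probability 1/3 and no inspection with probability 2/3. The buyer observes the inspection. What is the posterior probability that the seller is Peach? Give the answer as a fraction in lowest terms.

P(the inspection) = (3/8)·1 + (5/8)·(1/3) = 7/12.
By Bayes' rule, P(Peach | the inspection) = (3/8) / (7/12) = 9/14.

9/14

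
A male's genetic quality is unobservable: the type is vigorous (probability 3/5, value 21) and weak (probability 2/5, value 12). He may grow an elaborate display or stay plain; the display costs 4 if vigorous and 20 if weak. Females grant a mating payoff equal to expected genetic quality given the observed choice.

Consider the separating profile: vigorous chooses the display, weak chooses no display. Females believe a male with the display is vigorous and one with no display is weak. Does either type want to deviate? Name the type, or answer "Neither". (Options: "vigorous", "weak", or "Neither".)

Neither

The display pays 21; no display pays 12.
vigorous: assigned the display, nets 21 − 4 = 17; deviating to no display nets 12.
weak: assigned no display, nets 12; deviating to the display nets 21 − 20 = 1.
Both types strictly prefer their assigned action; no profitable deviation.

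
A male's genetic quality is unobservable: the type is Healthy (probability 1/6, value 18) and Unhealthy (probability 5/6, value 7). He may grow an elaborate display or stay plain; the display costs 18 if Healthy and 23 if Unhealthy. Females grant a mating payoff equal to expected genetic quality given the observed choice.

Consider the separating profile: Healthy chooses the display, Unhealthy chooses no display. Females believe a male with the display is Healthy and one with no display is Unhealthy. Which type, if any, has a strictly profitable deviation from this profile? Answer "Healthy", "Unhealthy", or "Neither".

The display pays 18; no display pays 7.
Healthy: assigned the display, nets 18 − 18 = 0; deviating to no display nets 7.
Unhealthy: assigned no display, nets 7; deviating to the display nets 18 − 23 = -5.
The Healthy type gains 7 by deviating.

Healthy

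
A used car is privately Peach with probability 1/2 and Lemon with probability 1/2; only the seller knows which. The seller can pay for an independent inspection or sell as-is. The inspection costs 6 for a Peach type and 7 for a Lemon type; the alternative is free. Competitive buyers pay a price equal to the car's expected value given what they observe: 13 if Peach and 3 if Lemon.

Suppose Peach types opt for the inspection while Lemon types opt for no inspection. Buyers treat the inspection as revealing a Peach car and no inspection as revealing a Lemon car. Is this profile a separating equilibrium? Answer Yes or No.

No

Under these beliefs, the inspection earns price 13 and no inspection earns price 3.
Peach: the inspection nets 13 − 6 = 7; no inspection nets 3. Peach prefers the inspection.
Lemon: the inspection nets 13 − 7 = 6; no inspection nets 3. Lemon would deviate to the inspection.
Lemon has a profitable deviation, so the profile is not an equilibrium.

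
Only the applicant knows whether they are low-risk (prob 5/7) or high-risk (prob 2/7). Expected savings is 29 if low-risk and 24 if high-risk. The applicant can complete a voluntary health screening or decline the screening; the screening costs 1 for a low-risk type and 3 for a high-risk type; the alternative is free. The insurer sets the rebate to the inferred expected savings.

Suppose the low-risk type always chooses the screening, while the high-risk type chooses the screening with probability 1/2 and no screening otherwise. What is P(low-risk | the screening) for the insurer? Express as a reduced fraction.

P(the screening) = (5/7)·1 + (2/7)·(1/2) = 6/7.
By Bayes' rule, P(low-risk | the screening) = (5/7) / (6/7) = 5/6.

5/6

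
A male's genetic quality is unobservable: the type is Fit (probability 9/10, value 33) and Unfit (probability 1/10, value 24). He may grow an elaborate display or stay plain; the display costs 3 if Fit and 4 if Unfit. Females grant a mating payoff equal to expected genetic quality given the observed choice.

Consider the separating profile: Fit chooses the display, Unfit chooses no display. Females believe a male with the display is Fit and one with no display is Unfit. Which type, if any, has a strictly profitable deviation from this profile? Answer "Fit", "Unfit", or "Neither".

Unfit

The display pays 33; no display pays 24.
Fit: assigned the display, nets 33 − 3 = 30; deviating to no display nets 24.
Unfit: assigned no display, nets 24; deviating to the display nets 33 − 4 = 29.
The Unfit type gains 5 by deviating.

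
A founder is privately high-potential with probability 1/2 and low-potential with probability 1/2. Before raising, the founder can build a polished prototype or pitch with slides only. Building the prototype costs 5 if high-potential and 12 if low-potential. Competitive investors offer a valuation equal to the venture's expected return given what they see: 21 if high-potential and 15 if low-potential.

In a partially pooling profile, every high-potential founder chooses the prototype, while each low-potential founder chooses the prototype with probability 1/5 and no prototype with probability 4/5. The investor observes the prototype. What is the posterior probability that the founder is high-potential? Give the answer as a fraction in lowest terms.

P(the prototype) = (1/2)·1 + (1/2)·(1/5) = 3/5.
By Bayes' rule, P(high-potential | the prototype) = (1/2) / (3/5) = 5/6.

5/6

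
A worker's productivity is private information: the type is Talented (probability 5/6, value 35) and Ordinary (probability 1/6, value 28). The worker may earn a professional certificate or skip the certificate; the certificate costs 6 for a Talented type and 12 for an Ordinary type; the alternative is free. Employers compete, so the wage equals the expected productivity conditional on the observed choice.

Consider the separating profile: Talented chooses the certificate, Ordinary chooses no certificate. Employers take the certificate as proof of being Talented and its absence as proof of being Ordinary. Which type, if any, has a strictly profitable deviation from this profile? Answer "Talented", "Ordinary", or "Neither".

Neither

The certificate pays 35; no certificate pays 28.
Talented: assigned the certificate, nets 35 − 6 = 29; deviating to no certificate nets 28.
Ordinary: assigned no certificate, nets 28; deviating to the certificate nets 35 − 12 = 23.
Both types strictly prefer their assigned action; no profitable deviation.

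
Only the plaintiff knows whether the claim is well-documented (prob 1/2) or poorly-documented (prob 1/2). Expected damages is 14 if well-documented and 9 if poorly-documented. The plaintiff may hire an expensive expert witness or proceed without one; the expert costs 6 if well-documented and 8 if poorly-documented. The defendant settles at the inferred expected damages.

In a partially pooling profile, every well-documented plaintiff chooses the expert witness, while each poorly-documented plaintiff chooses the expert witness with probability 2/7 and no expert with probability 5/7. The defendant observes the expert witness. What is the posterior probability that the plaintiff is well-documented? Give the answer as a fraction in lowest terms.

P(the expert witness) = (1/2)·1 + (1/2)·(2/7) = 9/14.
By Bayes' rule, P(well-documented | the expert witness) = (1/2) / (9/14) = 7/9.

7/9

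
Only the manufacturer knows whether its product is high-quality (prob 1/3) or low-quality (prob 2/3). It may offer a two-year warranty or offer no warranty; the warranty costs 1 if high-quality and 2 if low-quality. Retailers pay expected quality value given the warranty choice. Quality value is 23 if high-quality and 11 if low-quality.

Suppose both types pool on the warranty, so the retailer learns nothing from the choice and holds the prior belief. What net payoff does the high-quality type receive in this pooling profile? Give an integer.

Pooled price = 1/3·23 + 2/3·11 = 15.
high-quality pays cost 1 for the warranty, so net payoff = 15 − 1 = 14.

14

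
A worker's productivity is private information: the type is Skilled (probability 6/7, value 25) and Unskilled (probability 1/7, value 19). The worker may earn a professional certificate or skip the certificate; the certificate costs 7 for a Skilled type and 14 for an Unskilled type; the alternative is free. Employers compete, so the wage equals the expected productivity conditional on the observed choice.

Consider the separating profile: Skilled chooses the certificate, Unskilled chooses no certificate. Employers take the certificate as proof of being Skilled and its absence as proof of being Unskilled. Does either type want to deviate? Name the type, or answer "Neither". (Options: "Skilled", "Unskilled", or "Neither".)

Skilled

The certificate pays 25; no certificate pays 19.
Skilled: assigned the certificate, nets 25 − 7 = 18; deviating to no certificate nets 19.
Unskilled: assigned no certificate, nets 19; deviating to the certificate nets 25 − 14 = 11.
The Skilled type gains 1 by deviating.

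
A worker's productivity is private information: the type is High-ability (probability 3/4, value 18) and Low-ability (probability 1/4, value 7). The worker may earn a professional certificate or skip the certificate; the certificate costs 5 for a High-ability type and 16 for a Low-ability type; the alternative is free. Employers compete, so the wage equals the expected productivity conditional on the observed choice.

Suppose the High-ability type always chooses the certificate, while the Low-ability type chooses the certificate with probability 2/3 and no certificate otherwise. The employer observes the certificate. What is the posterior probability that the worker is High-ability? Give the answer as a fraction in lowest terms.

9/11

P(the certificate) = (3/4)·1 + (1/4)·(2/3) = 11/12.
By Bayes' rule, P(High-ability | the certificate) = (3/4) / (11/12) = 9/11.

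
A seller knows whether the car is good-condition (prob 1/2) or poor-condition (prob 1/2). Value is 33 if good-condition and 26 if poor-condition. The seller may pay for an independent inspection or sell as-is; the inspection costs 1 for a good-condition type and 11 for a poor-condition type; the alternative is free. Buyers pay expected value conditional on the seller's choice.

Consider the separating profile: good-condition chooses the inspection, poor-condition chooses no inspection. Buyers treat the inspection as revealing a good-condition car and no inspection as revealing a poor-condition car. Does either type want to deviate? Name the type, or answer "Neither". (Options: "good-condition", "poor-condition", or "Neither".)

The inspection pays 33; no inspection pays 26.
good-condition: assigned the inspection, nets 33 − 1 = 32; deviating to no inspection nets 26.
poor-condition: assigned no inspection, nets 26; deviating to the inspection nets 33 − 11 = 22.
Both types strictly prefer their assigned action; no profitable deviation.

Neither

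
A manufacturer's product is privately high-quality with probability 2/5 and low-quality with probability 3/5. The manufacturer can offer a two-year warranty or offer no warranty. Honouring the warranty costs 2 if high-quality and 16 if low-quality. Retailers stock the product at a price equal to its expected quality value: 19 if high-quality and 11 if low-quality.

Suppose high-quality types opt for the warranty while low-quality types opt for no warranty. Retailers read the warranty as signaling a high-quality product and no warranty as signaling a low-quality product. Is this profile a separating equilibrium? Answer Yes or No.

Yes

Under these beliefs, the warranty earns price 19 and no warranty earns price 11.
high-quality: the warranty nets 19 − 2 = 17; no warranty nets 11. high-quality prefers the warranty.
low-quality: the warranty nets 19 − 16 = 3; no warranty nets 11. low-quality prefers no warranty.
Neither type deviates, so the separating profile is an equilibrium.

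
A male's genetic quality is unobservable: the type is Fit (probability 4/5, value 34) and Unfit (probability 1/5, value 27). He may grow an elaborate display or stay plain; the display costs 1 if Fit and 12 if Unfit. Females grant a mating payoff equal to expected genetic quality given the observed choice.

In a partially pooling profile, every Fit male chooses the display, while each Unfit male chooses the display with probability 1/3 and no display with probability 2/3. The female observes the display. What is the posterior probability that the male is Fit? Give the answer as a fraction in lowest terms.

P(the display) = (4/5)·1 + (1/5)·(1/3) = 13/15.
By Bayes' rule, P(Fit | the display) = (4/5) / (13/15) = 12/13.

12/13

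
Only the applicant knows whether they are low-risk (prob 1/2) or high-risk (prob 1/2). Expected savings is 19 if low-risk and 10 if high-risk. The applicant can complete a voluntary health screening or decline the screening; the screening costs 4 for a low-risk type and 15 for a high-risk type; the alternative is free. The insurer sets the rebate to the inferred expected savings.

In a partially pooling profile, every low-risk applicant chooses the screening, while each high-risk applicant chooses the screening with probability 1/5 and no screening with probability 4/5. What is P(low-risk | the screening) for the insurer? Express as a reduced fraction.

P(the screening) = (1/2)·1 + (1/2)·(1/5) = 3/5.
By Bayes' rule, P(low-risk | the screening) = (1/2) / (3/5) = 5/6.

5/6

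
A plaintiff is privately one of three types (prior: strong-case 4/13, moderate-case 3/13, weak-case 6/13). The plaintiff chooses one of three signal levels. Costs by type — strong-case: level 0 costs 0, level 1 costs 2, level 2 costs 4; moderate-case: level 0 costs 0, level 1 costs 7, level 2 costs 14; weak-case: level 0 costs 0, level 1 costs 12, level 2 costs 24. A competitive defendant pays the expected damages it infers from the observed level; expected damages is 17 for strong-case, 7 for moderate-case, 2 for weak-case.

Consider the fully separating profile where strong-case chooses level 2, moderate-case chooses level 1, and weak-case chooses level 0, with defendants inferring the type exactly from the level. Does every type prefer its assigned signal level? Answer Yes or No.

No

Separating settlements: level 2 → 17, level 1 → 7, level 0 → 2.
strong-case (assigned level 2): level 0: 2 − 0 = 2; level 1: 7 − 2 = 5; level 2: 17 − 4 = 13. strong-case stays.
moderate-case (assigned level 1): level 0: 2 − 0 = 2; level 1: 7 − 7 = 0; level 2: 17 − 14 = 3. moderate-case prefers level 2.
weak-case (assigned level 0): level 0: 2 − 0 = 2; level 1: 7 − 12 = -5; level 2: 17 − 24 = -7. weak-case stays.
At least one type deviates; the separating profile fails.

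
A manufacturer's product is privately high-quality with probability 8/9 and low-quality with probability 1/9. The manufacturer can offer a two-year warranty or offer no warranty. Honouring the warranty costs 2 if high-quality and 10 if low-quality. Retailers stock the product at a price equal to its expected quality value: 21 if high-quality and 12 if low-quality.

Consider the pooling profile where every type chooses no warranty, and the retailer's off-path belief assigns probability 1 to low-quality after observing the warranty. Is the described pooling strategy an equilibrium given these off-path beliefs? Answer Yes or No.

On path, the retailer holds the prior and pays 8/9·21 + 1/9·12 = 20. Off path (the warranty), believing low-quality, it pays 12.
high-quality: no warranty nets 20; the warranty nets 12 − 2 = 10. high-quality stays.
low-quality: no warranty nets 20; the warranty nets 12 − 10 = 2. low-quality stays.
No type deviates, so pooling is sustained.

Yes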